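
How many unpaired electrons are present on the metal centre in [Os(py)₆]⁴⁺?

2 unpaired electrons

Pyridine is neutral; balancing the +4 overall charge requires Os(IV).
Osmium is a group-8 element; Os(IV) is therefore d⁴.
The spin state decides the count: a 5d ion has a large Δₒ and is invariably low-spin.
An octahedral low-spin d⁴ ion is t₂g⁴e_g⁰, giving 2 unpaired electrons.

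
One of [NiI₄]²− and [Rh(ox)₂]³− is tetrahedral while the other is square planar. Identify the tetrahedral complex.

For [NiI₄]²−: Ligand charges: each iodide is −1. With an overall charge of −2 the nickel centre must be in the +2 oxidation state. Ni sits in group 10, so the d-electron count is 10 − 2 = 8. Iodide is a weak-field ligand. With weak-field ligands the CFSE gain from square planar is small, so a 3d d⁸ ion takes the sterically preferred tetrahedral geometry. → tetrahedral.
For [Rh(ox)₂]³−: Summing ligand charges against the −3 overall charge gives an oxidation state of +1 for rhodium. Group 9 minus oxidation state 1 gives a d⁸ configuration. A 4d d⁸ ion has a large crystal-field splitting; square planar leaves the high-energy d_{x²−y²} orbital empty and maximises CFSE. → square planar.

[NiI₄]²−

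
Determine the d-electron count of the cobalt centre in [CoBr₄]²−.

Summing ligand charges against the −2 overall charge gives an oxidation state of +2 for cobalt.
Group 9 minus oxidation state 2 gives a d⁷ configuration.

d⁷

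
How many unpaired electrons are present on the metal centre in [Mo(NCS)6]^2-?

2

Ligand charges: each isothiocyanate is −1. With an overall charge of −2 the molybdenum centre must be in the +4 oxidation state.
Group 6 minus oxidation state 4 gives a d² configuration.
In an octahedral field the d² configuration is t₂g²e_g⁰ (only one arrangement possible), giving 2 unpaired electrons.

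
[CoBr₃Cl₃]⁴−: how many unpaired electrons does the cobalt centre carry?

Each bromide is −1; each chloride is −1; balancing the −4 overall charge requires Co(II).
Cobalt is a group-9 element; Co(II) is therefore d⁷.
The spin state decides the count: Bromide and chloride are weak-field ligands for a first-row metal, so the complex is high-spin.
An octahedral high-spin d⁷ ion is t₂g⁵e_g², giving 3 unpaired electrons.

3 unpaired electrons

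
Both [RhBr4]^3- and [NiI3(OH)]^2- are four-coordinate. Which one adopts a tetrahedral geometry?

For [RhBr4]^3-: Each bromide is −1; balancing the −3 overall charge requires Rh(I). Rh sits in group 9, so the d-electron count is 9 − 1 = 8. A 4d d⁸ ion has a large crystal-field splitting; square planar leaves the high-energy d_{x²−y²} orbital empty and maximises CFSE. → square planar.
For [NiI3(OH)]^2-: Summing ligand charges against the −2 overall charge gives an oxidation state of +2 for nickel. Nickel is a group-10 element; Ni(II) is therefore d⁸. Hydroxide and iodide are weak-field ligands. With weak-field ligands the CFSE gain from square planar is small, so a 3d d⁸ ion takes the sterically preferred tetrahedral geometry. → tetrahedral.

[NiI3(OH)]^2-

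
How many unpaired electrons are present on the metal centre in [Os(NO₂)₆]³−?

1 unpaired electron

Each nitro (N-bound nitrite) is −1; balancing the −3 overall charge requires Os(III).
Osmium is a group-8 element; Os(III) is therefore d⁵.
The spin state decides the count: a 5d ion has a large Δₒ and is invariably low-spin.
An octahedral low-spin d⁵ ion is t₂g⁵e_g⁰, giving 1 unpaired electron.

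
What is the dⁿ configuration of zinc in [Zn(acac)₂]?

Each acetylacetonate is −1; balancing the 0 overall charge requires Zn(II).
Zn sits in group 12, so the d-electron count is 12 − 2 = 10.

d10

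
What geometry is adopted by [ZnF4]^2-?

Each fluoride is −1; balancing the −2 overall charge requires Zn(II).
Zn sits in group 12, so the d-electron count is 12 − 2 = 10.
With 4 monodentate ligands the coordination number is 4.
A d¹⁰ ion has no crystal-field stabilisation preference between square planar and tetrahedral, so four ligands adopt the sterically favoured tetrahedral geometry.

tetrahedral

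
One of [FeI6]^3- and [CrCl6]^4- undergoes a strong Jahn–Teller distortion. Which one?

[CrCl6]^4-

[FeI6]^3-: Ligand charges: each iodide is −1. With an overall charge of −3 the iron centre must be in the +3 oxidation state. Iron is a group-8 element; Fe(III) is therefore d⁵. Iodide is a weak-field ligand for a first-row metal, so the complex is high-spin. The d⁵ configuration leaves the e_g set evenly filled (or empty) — no strong Jahn–Teller driving force.
[CrCl6]^4-: Each chloride is −1; balancing the −4 overall charge requires Cr(II). Group 6 minus oxidation state 2 gives a d⁴ configuration. Chloride is a weak-field ligand for a first-row metal, so the complex is high-spin. The t₂g³e_g¹ (high-spin) configuration has an unevenly filled e_g set; the Jahn–Teller theorem predicts a tetragonal distortion (typically axial elongation) to lift the degeneracy.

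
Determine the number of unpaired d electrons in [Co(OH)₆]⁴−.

Summing ligand charges against the −4 overall charge gives an oxidation state of +2 for cobalt.
Co sits in group 9, so the d-electron count is 9 − 2 = 7.
The spin state decides the count: Hydroxide is a weak-field ligand for a first-row metal, so the complex is high-spin.
An octahedral high-spin d⁷ ion is t₂g⁵e_g², giving 3 unpaired electrons.

3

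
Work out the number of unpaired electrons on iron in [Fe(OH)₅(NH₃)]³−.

4

Ligand charges: each hydroxide is −1; ammonia is neutral. With an overall charge of −3 the iron centre must be in the +2 oxidation state.
Iron is a group-8 element; Fe(II) is therefore d⁶.
The spin state decides the count: Hydroxide is a weak-field ligand for a first-row metal, so the complex is high-spin.
An octahedral high-spin d⁶ ion is t₂g⁴e_g², giving 4 unpaired electrons.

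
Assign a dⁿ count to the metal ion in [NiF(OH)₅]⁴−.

d8

Each fluoride is −1; each hydroxide is −1; balancing the −4 overall charge requires Ni(II).
Group 10 minus oxidation state 2 gives a d⁸ configuration.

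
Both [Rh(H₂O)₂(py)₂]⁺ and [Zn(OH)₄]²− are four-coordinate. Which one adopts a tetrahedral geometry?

For [Rh(H₂O)₂(py)₂]⁺: Summing ligand charges against the +1 overall charge gives an oxidation state of +1 for rhodium. Group 9 minus oxidation state 1 gives a d⁸ configuration. A 4d d⁸ ion has a large crystal-field splitting; square planar leaves the high-energy d_{x²−y²} orbital empty and maximises CFSE. → square planar.
For [Zn(OH)₄]²−: Each hydroxide is −1; balancing the −2 overall charge requires Zn(II). Zinc is a group-12 element; Zn(II) is therefore d¹⁰. A d¹⁰ ion has no crystal-field stabilisation preference between square planar and tetrahedral, so four ligands adopt the sterically favoured tetrahedral geometry. → tetrahedral.

[Zn(OH)₄]²−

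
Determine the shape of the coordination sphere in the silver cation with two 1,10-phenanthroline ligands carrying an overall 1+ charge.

1,10-phenanthroline is neutral; balancing the +1 overall charge requires Ag(I).
Ag sits in group 11, so the d-electron count is 11 − 1 = 10.
Counting donor atoms: 2×1,10-phenanthroline (bidentate) → 4 donors. Coordination number = 4.
A d¹⁰ ion has no crystal-field stabilisation preference between square planar and tetrahedral, so four ligands adopt the sterically favoured tetrahedral geometry.

tetrahedral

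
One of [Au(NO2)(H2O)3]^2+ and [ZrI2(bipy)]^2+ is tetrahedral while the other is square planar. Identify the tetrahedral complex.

For [Au(NO2)(H2O)3]^2+: Summing ligand charges against the +2 overall charge gives an oxidation state of +3 for gold. Au sits in group 11, so the d-electron count is 11 − 3 = 8. A 5d d⁸ ion has a large crystal-field splitting; square planar leaves the high-energy d_{x²−y²} orbital empty and maximises CFSE. → square planar.
For [ZrI2(bipy)]^2+: Ligand charges: each iodide is −1; 2,2′-bipyridine is neutral. With an overall charge of +2 the zirconium centre must be in the +4 oxidation state. Zirconium is a group-4 element; Zr(IV) is therefore d⁰. A d⁰ ion has no crystal-field stabilisation preference between square planar and tetrahedral, so four ligands adopt the sterically favoured tetrahedral geometry. → tetrahedral.

[ZrI2(bipy)]^2+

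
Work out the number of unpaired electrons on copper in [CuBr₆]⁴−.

Each bromide is −1; balancing the −4 overall charge requires Cu(II).
Group 11 minus oxidation state 2 gives a d⁹ configuration.
In an octahedral field the d⁹ configuration is t₂g⁶e_g³ (only one arrangement possible), giving 1 unpaired electron.

1 unpaired electron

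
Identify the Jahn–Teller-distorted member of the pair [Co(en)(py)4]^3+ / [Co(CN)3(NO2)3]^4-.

[Co(en)(py)4]^3+: Ligand charges: ethylenediamine is neutral; pyridine is neutral. With an overall charge of +3 the cobalt centre must be in the +3 oxidation state. Group 9 minus oxidation state 3 gives a d⁶ configuration. Co(III) has an exceptionally large octahedral splitting and is low-spin with essentially every ligand except fluoride. The d⁶ configuration leaves the e_g set evenly filled (or empty) — no strong Jahn–Teller driving force.
[Co(CN)3(NO2)3]^4-: Each cyanide is −1; each nitro (N-bound nitrite) is −1; balancing the −4 overall charge requires Co(II). Group 9 minus oxidation state 2 gives a d⁷ configuration. Cyanide and nitro (N-bound nitrite) are strong-field ligands (high in the spectrochemical series) for a first-row metal, so the complex is low-spin. The t₂g⁶e_g¹ (low-spin) configuration has an unevenly filled e_g set; the Jahn–Teller theorem predicts a tetragonal distortion (typically axial elongation) to lift the degeneracy.

[Co(CN)3(NO2)3]^4-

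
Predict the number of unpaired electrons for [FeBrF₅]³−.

Summing ligand charges against the −3 overall charge gives an oxidation state of +3 for iron.
Group 8 minus oxidation state 3 gives a d⁵ configuration.
The spin state decides the count: Bromide and fluoride are weak-field ligands for a first-row metal, so the complex is high-spin.
An octahedral high-spin d⁵ ion is t₂g³e_g², giving 5 unpaired electrons.

5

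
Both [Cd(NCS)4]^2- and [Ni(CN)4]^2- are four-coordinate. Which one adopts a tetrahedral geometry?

For [Cd(NCS)4]^2-: Each isothiocyanate is −1; balancing the −2 overall charge requires Cd(II). Group 12 minus oxidation state 2 gives a d¹⁰ configuration. A d¹⁰ ion has no crystal-field stabilisation preference between square planar and tetrahedral, so four ligands adopt the sterically favoured tetrahedral geometry. → tetrahedral.
For [Ni(CN)4]^2-: Summing ligand charges against the −2 overall charge gives an oxidation state of +2 for nickel. Group 10 minus oxidation state 2 gives a d⁸ configuration. Cyanide is a strong-field ligand (high in the spectrochemical series). A 3d d⁸ ion with strong-field ligands gains enough CFSE to favour square planar over tetrahedral. → square planar.

[Cd(NCS)4]^2-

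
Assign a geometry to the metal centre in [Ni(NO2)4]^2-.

square planar

Summing ligand charges against the −2 overall charge gives an oxidation state of +2 for nickel.
Ni sits in group 10, so the d-electron count is 10 − 2 = 8.
With 4 monodentate ligands the coordination number is 4.
Nitro (N-bound nitrite) is a strong-field ligand (high in the spectrochemical series).
A 3d d⁸ ion with strong-field ligands gains enough CFSE to favour square planar over tetrahedral.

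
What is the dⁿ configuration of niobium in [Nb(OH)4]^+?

d0

Summing ligand charges against the +1 overall charge gives an oxidation state of +5 for niobium.
Group 5 minus oxidation state 5 gives a d⁰ configuration.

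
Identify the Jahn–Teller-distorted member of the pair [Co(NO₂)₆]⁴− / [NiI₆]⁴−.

[Co(NO₂)₆]⁴−

[Co(NO₂)₆]⁴−: Summing ligand charges against the −4 overall charge gives an oxidation state of +2 for cobalt. Co sits in group 9, so the d-electron count is 9 − 2 = 7. Nitro (N-bound nitrite) is a strong-field ligand (high in the spectrochemical series) for a first-row metal, so the complex is low-spin. The t₂g⁶e_g¹ (low-spin) configuration has an unevenly filled e_g set; the Jahn–Teller theorem predicts a tetragonal distortion (typically axial elongation) to lift the degeneracy.
[NiI₆]⁴−: Ligand charges: each iodide is −1. With an overall charge of −4 the nickel centre must be in the +2 oxidation state. Group 10 minus oxidation state 2 gives a d⁸ configuration. The d⁸ configuration leaves the e_g set evenly filled (or empty) — no strong Jahn–Teller driving force.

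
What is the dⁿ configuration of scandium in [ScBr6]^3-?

d⁰

Summing ligand charges against the −3 overall charge gives an oxidation state of +3 for scandium.
Scandium is a group-3 element; Sc(III) is therefore d⁰.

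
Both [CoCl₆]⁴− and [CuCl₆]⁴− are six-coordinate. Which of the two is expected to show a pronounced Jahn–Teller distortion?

[CuCl₆]⁴−

[CoCl₆]⁴−: Summing ligand charges against the −4 overall charge gives an oxidation state of +2 for cobalt. Co sits in group 9, so the d-electron count is 9 − 2 = 7. Chloride is a weak-field ligand for a first-row metal, so the complex is high-spin. The d⁷ configuration leaves the e_g set evenly filled (or empty) — no strong Jahn–Teller driving force.
[CuCl₆]⁴−: Ligand charges: each chloride is −1. With an overall charge of −4 the copper centre must be in the +2 oxidation state. Copper is a group-11 element; Cu(II) is therefore d⁹. The t₂g⁶e_g³ configuration has an unevenly filled e_g set; the Jahn–Teller theorem predicts a tetragonal distortion (typically axial elongation) to lift the degeneracy.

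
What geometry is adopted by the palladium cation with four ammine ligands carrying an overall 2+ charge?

Ligand charges: ammonia is neutral. With an overall charge of +2 the palladium centre must be in the +2 oxidation state.
Pd sits in group 10, so the d-electron count is 10 − 2 = 8.
Coordination number: 4.
A 4d d⁸ ion has a large crystal-field splitting; square planar leaves the high-energy d_{x²−y²} orbital empty and maximises CFSE.

square planar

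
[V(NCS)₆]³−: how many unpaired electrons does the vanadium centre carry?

Each isothiocyanate is −1; balancing the −3 overall charge requires V(III).
Vanadium is a group-5 element; V(III) is therefore d².
In an octahedral field the d² configuration is t₂g²e_g⁰ (only one arrangement possible), giving 2 unpaired electrons.

2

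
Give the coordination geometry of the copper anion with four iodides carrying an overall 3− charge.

Summing ligand charges against the −3 overall charge gives an oxidation state of +1 for copper.
Copper is a group-11 element; Cu(I) is therefore d¹⁰.
With 4 monodentate ligands the coordination number is 4.
A d¹⁰ ion has no crystal-field stabilisation preference between square planar and tetrahedral, so four ligands adopt the sterically favoured tetrahedral geometry.

tetrahedral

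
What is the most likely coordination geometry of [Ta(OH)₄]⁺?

tetrahedral

Summing ligand charges against the +1 overall charge gives an oxidation state of +5 for tantalum.
Tantalum is a group-5 element; Ta(V) is therefore d⁰.
Coordination number: 4.
A d⁰ ion has no crystal-field stabilisation preference between square planar and tetrahedral, so four ligands adopt the sterically favoured tetrahedral geometry.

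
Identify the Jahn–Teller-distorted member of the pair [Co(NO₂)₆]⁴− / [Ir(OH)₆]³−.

[Co(NO₂)₆]⁴−: Ligand charges: each nitro (N-bound nitrite) is −1. With an overall charge of −4 the cobalt centre must be in the +2 oxidation state. Cobalt is a group-9 element; Co(II) is therefore d⁷. Nitro (N-bound nitrite) is a strong-field ligand (high in the spectrochemical series) for a first-row metal, so the complex is low-spin. The t₂g⁶e_g¹ (low-spin) configuration has an unevenly filled e_g set; the Jahn–Teller theorem predicts a tetragonal distortion (typically axial elongation) to lift the degeneracy.
[Ir(OH)₆]³−: Ligand charges: each hydroxide is −1. With an overall charge of −3 the iridium centre must be in the +3 oxidation state. Group 9 minus oxidation state 3 gives a d⁶ configuration. A 5d ion has a large Δₒ and is invariably low-spin. The d⁶ configuration leaves the e_g set evenly filled (or empty) — no strong Jahn–Teller driving force.

[Co(NO₂)₆]⁴−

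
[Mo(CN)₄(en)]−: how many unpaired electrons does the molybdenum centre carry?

3 unpaired electrons

Each cyanide is −1; ethylenediamine is neutral; balancing the −1 overall charge requires Mo(III).
Group 6 minus oxidation state 3 gives a d³ configuration.
Counting donor atoms: 4×cyanide (monodentate) → 4 donors; 1×ethylenediamine (bidentate) → 2 donors. Coordination number = 6.
In an octahedral field the d³ configuration is t₂g³e_g⁰ (only one arrangement possible), giving 3 unpaired electrons.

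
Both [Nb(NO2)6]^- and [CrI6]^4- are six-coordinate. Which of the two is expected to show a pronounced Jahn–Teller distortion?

[CrI6]^4-

[Nb(NO2)6]^-: Each nitro (N-bound nitrite) is −1; balancing the −1 overall charge requires Nb(V). Niobium is a group-5 element; Nb(V) is therefore d⁰. The d⁰ configuration leaves the e_g set evenly filled (or empty) — no strong Jahn–Teller driving force.
[CrI6]^4-: Each iodide is −1; balancing the −4 overall charge requires Cr(II). Cr sits in group 6, so the d-electron count is 6 − 2 = 4. Iodide is a weak-field ligand for a first-row metal, so the complex is high-spin. The t₂g³e_g¹ (high-spin) configuration has an unevenly filled e_g set; the Jahn–Teller theorem predicts a tetragonal distortion (typically axial elongation) to lift the degeneracy.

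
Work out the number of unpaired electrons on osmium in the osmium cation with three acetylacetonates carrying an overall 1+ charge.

2 unpaired electrons

Summing ligand charges against the +1 overall charge gives an oxidation state of +4 for osmium.
Os sits in group 8, so the d-electron count is 8 − 4 = 4.
Counting donor atoms: 3×acetylacetonate (bidentate) → 6 donors. Coordination number = 6.
The spin state decides the count: a 5d ion has a large Δₒ and is invariably low-spin.
An octahedral low-spin d⁴ ion is t₂g⁴e_g⁰, giving 2 unpaired electrons.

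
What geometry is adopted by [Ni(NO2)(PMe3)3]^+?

square planar

Each nitro (N-bound nitrite) is −1; trimethylphosphine is neutral; balancing the +1 overall charge requires Ni(II).
Ni sits in group 10, so the d-electron count is 10 − 2 = 8.
With 4 monodentate ligands the coordination number is 4.
Nitro (N-bound nitrite) and trimethylphosphine are strong-field ligands (high in the spectrochemical series).
A 3d d⁸ ion with strong-field ligands gains enough CFSE to favour square planar over tetrahedral.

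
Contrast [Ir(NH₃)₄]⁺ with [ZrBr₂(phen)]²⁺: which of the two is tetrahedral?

For [Ir(NH₃)₄]⁺: Ammonia is neutral; balancing the +1 overall charge requires Ir(I). Ir sits in group 9, so the d-electron count is 9 − 1 = 8. A 5d d⁸ ion has a large crystal-field splitting; square planar leaves the high-energy d_{x²−y²} orbital empty and maximises CFSE. → square planar.
For [ZrBr₂(phen)]²⁺: Summing ligand charges against the +2 overall charge gives an oxidation state of +4 for zirconium. Zirconium is a group-4 element; Zr(IV) is therefore d⁰. A d⁰ ion has no crystal-field stabilisation preference between square planar and tetrahedral, so four ligands adopt the sterically favoured tetrahedral geometry. → tetrahedral.

[ZrBr₂(phen)]²⁺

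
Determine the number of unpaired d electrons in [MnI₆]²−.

Summing ligand charges against the −2 overall charge gives an oxidation state of +4 for manganese.
Group 7 minus oxidation state 4 gives a d³ configuration.
In an octahedral field the d³ configuration is t₂g³e_g⁰ (only one arrangement possible), giving 3 unpaired electrons.

3 unpaired electrons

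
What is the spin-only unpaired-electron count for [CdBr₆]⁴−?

0 unpaired electrons

Each bromide is −1; balancing the −4 overall charge requires Cd(II).
Cadmium is a group-12 element; Cd(II) is therefore d¹⁰.
In an octahedral field the d¹⁰ configuration is t₂g⁶e_g⁴, giving 0 unpaired electrons.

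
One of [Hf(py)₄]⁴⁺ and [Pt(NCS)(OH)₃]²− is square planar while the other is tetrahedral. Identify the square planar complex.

[Pt(NCS)(OH)₃]²−

For [Hf(py)₄]⁴⁺: Pyridine is neutral; balancing the +4 overall charge requires Hf(IV). Group 4 minus oxidation state 4 gives a d⁰ configuration. A d⁰ ion has no crystal-field stabilisation preference between square planar and tetrahedral, so four ligands adopt the sterically favoured tetrahedral geometry. → tetrahedral.
For [Pt(NCS)(OH)₃]²−: Ligand charges: each isothiocyanate is −1; each hydroxide is −1. With an overall charge of −2 the platinum centre must be in the +2 oxidation state. Platinum is a group-10 element; Pt(II) is therefore d⁸. A 5d d⁸ ion has a large crystal-field splitting; square planar leaves the high-energy d_{x²−y²} orbital empty and maximises CFSE. → square planar.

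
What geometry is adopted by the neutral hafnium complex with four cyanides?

Ligand charges: each cyanide is −1. With an overall charge of 0 the hafnium centre must be in the +4 oxidation state.
Group 4 minus oxidation state 4 gives a d⁰ configuration.
Coordination number: 4.
A d⁰ ion has no crystal-field stabilisation preference between square planar and tetrahedral, so four ligands adopt the sterically favoured tetrahedral geometry.

tetrahedral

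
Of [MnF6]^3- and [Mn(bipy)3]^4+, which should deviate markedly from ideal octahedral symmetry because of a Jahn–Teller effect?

[MnF6]^3-: Each fluoride is −1; balancing the −3 overall charge requires Mn(III). Group 7 minus oxidation state 3 gives a d⁴ configuration. Fluoride is a weak-field ligand for a first-row metal, so the complex is high-spin. The t₂g³e_g¹ (high-spin) configuration has an unevenly filled e_g set; the Jahn–Teller theorem predicts a tetragonal distortion (typically axial elongation) to lift the degeneracy.
[Mn(bipy)3]^4+: 2,2′-bipyridine is neutral; balancing the +4 overall charge requires Mn(IV). Mn sits in group 7, so the d-electron count is 7 − 4 = 3. The d³ configuration leaves the e_g set evenly filled (or empty) — no strong Jahn–Teller driving force.

[MnF6]^3-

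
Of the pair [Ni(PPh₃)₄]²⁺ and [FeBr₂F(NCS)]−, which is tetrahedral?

[FeBr₂F(NCS)]−

For [Ni(PPh₃)₄]²⁺: Triphenylphosphine is neutral; balancing the +2 overall charge requires Ni(II). Ni sits in group 10, so the d-electron count is 10 − 2 = 8. Triphenylphosphine is a strong-field ligand (high in the spectrochemical series). A 3d d⁸ ion with strong-field ligands gains enough CFSE to favour square planar over tetrahedral. → square planar.
For [FeBr₂F(NCS)]−: Summing ligand charges against the −1 overall charge gives an oxidation state of +3 for iron. Group 8 minus oxidation state 3 gives a d⁵ configuration. A high-spin d⁵ ion has zero CFSE in either geometry, so four ligands adopt the sterically favoured tetrahedral geometry. → tetrahedral.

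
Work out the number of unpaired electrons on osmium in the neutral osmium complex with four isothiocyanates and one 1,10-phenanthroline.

2

Ligand charges: each isothiocyanate is −1; 1,10-phenanthroline is neutral. With an overall charge of 0 the osmium centre must be in the +4 oxidation state.
Osmium is a group-8 element; Os(IV) is therefore d⁴.
Counting donor atoms: 4×isothiocyanate (monodentate) → 4 donors; 1×1,10-phenanthroline (bidentate) → 2 donors. Coordination number = 6.
The spin state decides the count: a 5d ion has a large Δₒ and is invariably low-spin.
An octahedral low-spin d⁴ ion is t₂g⁴e_g⁰, giving 2 unpaired electrons.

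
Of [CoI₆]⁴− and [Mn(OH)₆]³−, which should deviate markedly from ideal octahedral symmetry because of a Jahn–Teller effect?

[Mn(OH)₆]³−

[CoI₆]⁴−: Ligand charges: each iodide is −1. With an overall charge of −4 the cobalt centre must be in the +2 oxidation state. Group 9 minus oxidation state 2 gives a d⁷ configuration. Iodide is a weak-field ligand for a first-row metal, so the complex is high-spin. The d⁷ configuration leaves the e_g set evenly filled (or empty) — no strong Jahn–Teller driving force.
[Mn(OH)₆]³−: Each hydroxide is −1; balancing the −3 overall charge requires Mn(III). Mn sits in group 7, so the d-electron count is 7 − 3 = 4. Hydroxide is a weak-field ligand for a first-row metal, so the complex is high-spin. The t₂g³e_g¹ (high-spin) configuration has an unevenly filled e_g set; the Jahn–Teller theorem predicts a tetragonal distortion (typically axial elongation) to lift the degeneracy.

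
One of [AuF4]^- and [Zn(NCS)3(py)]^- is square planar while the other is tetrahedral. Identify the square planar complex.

For [AuF4]^-: Ligand charges: each fluoride is −1. With an overall charge of −1 the gold centre must be in the +3 oxidation state. Au sits in group 11, so the d-electron count is 11 − 3 = 8. A 5d d⁸ ion has a large crystal-field splitting; square planar leaves the high-energy d_{x²−y²} orbital empty and maximises CFSE. → square planar.
For [Zn(NCS)3(py)]^-: Summing ligand charges against the −1 overall charge gives an oxidation state of +2 for zinc. Zinc is a group-12 element; Zn(II) is therefore d¹⁰. A d¹⁰ ion has no crystal-field stabilisation preference between square planar and tetrahedral, so four ligands adopt the sterically favoured tetrahedral geometry. → tetrahedral.

[AuF4]^-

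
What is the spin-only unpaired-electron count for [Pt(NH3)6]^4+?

Summing ligand charges against the +4 overall charge gives an oxidation state of +4 for platinum.
Group 10 minus oxidation state 4 gives a d⁶ configuration.
The spin state decides the count: a 5d ion has a large Δₒ and is invariably low-spin.
An octahedral low-spin d⁶ ion is t₂g⁶e_g⁰, giving 0 unpaired electrons.

0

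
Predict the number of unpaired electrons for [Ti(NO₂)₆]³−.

1

Ligand charges: each nitro (N-bound nitrite) is −1. With an overall charge of −3 the titanium centre must be in the +3 oxidation state.
Titanium is a group-4 element; Ti(III) is therefore d¹.
In an octahedral field the d¹ configuration is t₂g¹e_g⁰ (only one arrangement possible), giving 1 unpaired electron.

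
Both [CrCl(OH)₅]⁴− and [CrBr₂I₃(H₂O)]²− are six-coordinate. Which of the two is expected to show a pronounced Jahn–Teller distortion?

[CrCl(OH)₅]⁴−

[CrCl(OH)₅]⁴−: Summing ligand charges against the −4 overall charge gives an oxidation state of +2 for chromium. Group 6 minus oxidation state 2 gives a d⁴ configuration. Chloride and hydroxide are weak-field ligands for a first-row metal, so the complex is high-spin. The t₂g³e_g¹ (high-spin) configuration has an unevenly filled e_g set; the Jahn–Teller theorem predicts a tetragonal distortion (typically axial elongation) to lift the degeneracy.
[CrBr₂I₃(H₂O)]²−: Summing ligand charges against the −2 overall charge gives an oxidation state of +3 for chromium. Group 6 minus oxidation state 3 gives a d³ configuration. The d³ configuration leaves the e_g set evenly filled (or empty) — no strong Jahn–Teller driving force.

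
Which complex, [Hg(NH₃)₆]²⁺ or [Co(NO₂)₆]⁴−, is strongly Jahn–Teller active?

[Hg(NH₃)₆]²⁺: Ammonia is neutral; balancing the +2 overall charge requires Hg(II). Hg sits in group 12, so the d-electron count is 12 − 2 = 10. The d¹⁰ configuration leaves the e_g set evenly filled (or empty) — no strong Jahn–Teller driving force.
[Co(NO₂)₆]⁴−: Summing ligand charges against the −4 overall charge gives an oxidation state of +2 for cobalt. Group 9 minus oxidation state 2 gives a d⁷ configuration. Nitro (N-bound nitrite) is a strong-field ligand (high in the spectrochemical series) for a first-row metal, so the complex is low-spin. The t₂g⁶e_g¹ (low-spin) configuration has an unevenly filled e_g set; the Jahn–Teller theorem predicts a tetragonal distortion (typically axial elongation) to lift the degeneracy.

[Co(NO₂)₆]⁴−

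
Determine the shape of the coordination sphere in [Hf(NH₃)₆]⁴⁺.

octahedral

Summing ligand charges against the +4 overall charge gives an oxidation state of +4 for hafnium.
Group 4 minus oxidation state 4 gives a d⁰ configuration.
Coordination number: 6.
Six donors around a single metal centre give an octahedral coordination sphere.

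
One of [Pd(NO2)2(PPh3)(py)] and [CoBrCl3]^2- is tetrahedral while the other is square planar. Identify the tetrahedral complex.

[CoBrCl3]^2-

For [Pd(NO2)2(PPh3)(py)]: Ligand charges: each nitro (N-bound nitrite) is −1; triphenylphosphine is neutral; pyridine is neutral. With an overall charge of 0 the palladium centre must be in the +2 oxidation state. Pd sits in group 10, so the d-electron count is 10 − 2 = 8. A 4d d⁸ ion has a large crystal-field splitting; square planar leaves the high-energy d_{x²−y²} orbital empty and maximises CFSE. → square planar.
For [CoBrCl3]^2-: Each bromide is −1; each chloride is −1; balancing the −2 overall charge requires Co(II). Co sits in group 9, so the d-electron count is 9 − 2 = 7. For a high-spin 3d d⁷ ion with weak-field ligands the small Δₜ gives little square-planar CFSE advantage, so four ligands adopt the sterically favoured tetrahedral geometry. → tetrahedral.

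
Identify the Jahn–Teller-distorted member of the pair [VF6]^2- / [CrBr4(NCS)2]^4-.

[CrBr4(NCS)2]^4-

[VF6]^2-: Summing ligand charges against the −2 overall charge gives an oxidation state of +4 for vanadium. Vanadium is a group-5 element; V(IV) is therefore d¹. The d¹ configuration leaves the e_g set evenly filled (or empty) — no strong Jahn–Teller driving force.
[CrBr4(NCS)2]^4-: Ligand charges: each bromide is −1; each isothiocyanate is −1. With an overall charge of −4 the chromium centre must be in the +2 oxidation state. Chromium is a group-6 element; Cr(II) is therefore d⁴. Bromide and isothiocyanate are weak-field ligands for a first-row metal, so the complex is high-spin. The t₂g³e_g¹ (high-spin) configuration has an unevenly filled e_g set; the Jahn–Teller theorem predicts a tetragonal distortion (typically axial elongation) to lift the degeneracy.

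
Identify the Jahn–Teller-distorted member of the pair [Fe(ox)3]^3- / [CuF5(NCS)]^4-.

[Fe(ox)3]^3-: Summing ligand charges against the −3 overall charge gives an oxidation state of +3 for iron. Iron is a group-8 element; Fe(III) is therefore d⁵. Oxalate is a weak-field ligand for a first-row metal, so the complex is high-spin. The d⁵ configuration leaves the e_g set evenly filled (or empty) — no strong Jahn–Teller driving force.
[CuF5(NCS)]^4-: Ligand charges: each fluoride is −1; each isothiocyanate is −1. With an overall charge of −4 the copper centre must be in the +2 oxidation state. Group 11 minus oxidation state 2 gives a d⁹ configuration. The t₂g⁶e_g³ configuration has an unevenly filled e_g set; the Jahn–Teller theorem predicts a tetragonal distortion (typically axial elongation) to lift the degeneracy.

[CuF5(NCS)]^4-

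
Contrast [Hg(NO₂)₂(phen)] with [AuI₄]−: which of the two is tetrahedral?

For [Hg(NO₂)₂(phen)]: Summing ligand charges against the 0 overall charge gives an oxidation state of +2 for mercury. Group 12 minus oxidation state 2 gives a d¹⁰ configuration. A d¹⁰ ion has no crystal-field stabilisation preference between square planar and tetrahedral, so four ligands adopt the sterically favoured tetrahedral geometry. → tetrahedral.
For [AuI₄]−: Summing ligand charges against the −1 overall charge gives an oxidation state of +3 for gold. Group 11 minus oxidation state 3 gives a d⁸ configuration. A 5d d⁸ ion has a large crystal-field splitting; square planar leaves the high-energy d_{x²−y²} orbital empty and maximises CFSE. → square planar.

[Hg(NO₂)₂(phen)]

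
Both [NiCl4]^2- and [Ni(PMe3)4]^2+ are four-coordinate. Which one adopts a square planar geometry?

For [NiCl4]^2-: Each chloride is −1; balancing the −2 overall charge requires Ni(II). Group 10 minus oxidation state 2 gives a d⁸ configuration. Chloride is a weak-field ligand. With weak-field ligands the CFSE gain from square planar is small, so a 3d d⁸ ion takes the sterically preferred tetrahedral geometry. → tetrahedral.
For [Ni(PMe3)4]^2+: Trimethylphosphine is neutral; balancing the +2 overall charge requires Ni(II). Nickel is a group-10 element; Ni(II) is therefore d⁸. Trimethylphosphine is a strong-field ligand (high in the spectrochemical series). A 3d d⁸ ion with strong-field ligands gains enough CFSE to favour square planar over tetrahedral. → square planar.

[Ni(PMe3)4]^2+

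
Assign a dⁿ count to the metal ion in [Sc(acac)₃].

d0

Summing ligand charges against the 0 overall charge gives an oxidation state of +3 for scandium.
Scandium is a group-3 element; Sc(III) is therefore d⁰.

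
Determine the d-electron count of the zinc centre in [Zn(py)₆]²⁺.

Pyridine is neutral; balancing the +2 overall charge requires Zn(II).
Zinc is a group-12 element; Zn(II) is therefore d¹⁰.

d¹⁰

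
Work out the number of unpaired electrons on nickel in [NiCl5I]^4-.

2 unpaired electrons

Summing ligand charges against the −4 overall charge gives an oxidation state of +2 for nickel.
Group 10 minus oxidation state 2 gives a d⁸ configuration.
In an octahedral field the d⁸ configuration is t₂g⁶e_g² (only one arrangement possible), giving 2 unpaired electrons.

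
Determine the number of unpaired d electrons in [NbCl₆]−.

Summing ligand charges against the −1 overall charge gives an oxidation state of +5 for niobium.
Niobium is a group-5 element; Nb(V) is therefore d⁰.
In an octahedral field the d⁰ configuration is t₂g⁰e_g⁰, giving 0 unpaired electrons.

0 unpaired electrons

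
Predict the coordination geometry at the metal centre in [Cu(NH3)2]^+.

Summing ligand charges against the +1 overall charge gives an oxidation state of +1 for copper.
Group 11 minus oxidation state 1 gives a d¹⁰ configuration.
Coordination number: 2.
A d¹⁰ ion with only two ligands adopts a linear arrangement (sp hybridisation; no CFSE preference).

linear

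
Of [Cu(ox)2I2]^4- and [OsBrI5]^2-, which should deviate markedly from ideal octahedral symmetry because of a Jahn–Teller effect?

[Cu(ox)2I2]^4-: Ligand charges: each oxalate is −2; each iodide is −1. With an overall charge of −4 the copper centre must be in the +2 oxidation state. Copper is a group-11 element; Cu(II) is therefore d⁹. The t₂g⁶e_g³ configuration has an unevenly filled e_g set; the Jahn–Teller theorem predicts a tetragonal distortion (typically axial elongation) to lift the degeneracy.
[OsBrI5]^2-: Ligand charges: each bromide is −1; each iodide is −1. With an overall charge of −2 the osmium centre must be in the +4 oxidation state. Group 8 minus oxidation state 4 gives a d⁴ configuration. A 5d ion has a large Δₒ and is invariably low-spin. The d⁴ configuration leaves the e_g set evenly filled (or empty) — no strong Jahn–Teller driving force.

[Cu(ox)2I2]^4-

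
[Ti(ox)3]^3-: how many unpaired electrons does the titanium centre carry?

1

Ligand charges: each oxalate is −2. With an overall charge of −3 the titanium centre must be in the +3 oxidation state.
Group 4 minus oxidation state 3 gives a d¹ configuration.
Counting donor atoms: 3×oxalate (bidentate) → 6 donors. Coordination number = 6.
In an octahedral field the d¹ configuration is t₂g¹e_g⁰ (only one arrangement possible), giving 1 unpaired electron.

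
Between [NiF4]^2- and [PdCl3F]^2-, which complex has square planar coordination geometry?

For [NiF4]^2-: Summing ligand charges against the −2 overall charge gives an oxidation state of +2 for nickel. Ni sits in group 10, so the d-electron count is 10 − 2 = 8. Fluoride is a weak-field ligand. With weak-field ligands the CFSE gain from square planar is small, so a 3d d⁸ ion takes the sterically preferred tetrahedral geometry. → tetrahedral.
For [PdCl3F]^2-: Summing ligand charges against the −2 overall charge gives an oxidation state of +2 for palladium. Group 10 minus oxidation state 2 gives a d⁸ configuration. A 4d d⁸ ion has a large crystal-field splitting; square planar leaves the high-energy d_{x²−y²} orbital empty and maximises CFSE. → square planar.

[PdCl3F]^2-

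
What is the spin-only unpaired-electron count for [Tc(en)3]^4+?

Summing ligand charges against the +4 overall charge gives an oxidation state of +4 for technetium.
Technetium is a group-7 element; Tc(IV) is therefore d³.
Counting donor atoms: 3×ethylenediamine (bidentate) → 6 donors. Coordination number = 6.
In an octahedral field the d³ configuration is t₂g³e_g⁰ (only one arrangement possible), giving 3 unpaired electrons.

3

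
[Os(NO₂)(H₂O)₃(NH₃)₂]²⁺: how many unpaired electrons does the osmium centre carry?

Each nitro (N-bound nitrite) is −1; water is neutral; ammonia is neutral; balancing the +2 overall charge requires Os(III).
Os sits in group 8, so the d-electron count is 8 − 3 = 5.
The spin state decides the count: a 5d ion has a large Δₒ and is invariably low-spin.
An octahedral low-spin d⁵ ion is t₂g⁵e_g⁰, giving 1 unpaired electron.

1 unpaired electron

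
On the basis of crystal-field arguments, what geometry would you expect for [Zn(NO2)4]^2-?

Summing ligand charges against the −2 overall charge gives an oxidation state of +2 for zinc.
Group 12 minus oxidation state 2 gives a d¹⁰ configuration.
Coordination number: 4.
A d¹⁰ ion has no crystal-field stabilisation preference between square planar and tetrahedral, so four ligands adopt the sterically favoured tetrahedral geometry.

tetrahedral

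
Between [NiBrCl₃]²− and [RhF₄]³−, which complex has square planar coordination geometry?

[RhF₄]³−

For [NiBrCl₃]²−: Each bromide is −1; each chloride is −1; balancing the −2 overall charge requires Ni(II). Nickel is a group-10 element; Ni(II) is therefore d⁸. Bromide and chloride are weak-field ligands. With weak-field ligands the CFSE gain from square planar is small, so a 3d d⁸ ion takes the sterically preferred tetrahedral geometry. → tetrahedral.
For [RhF₄]³−: Summing ligand charges against the −3 overall charge gives an oxidation state of +1 for rhodium. Rh sits in group 9, so the d-electron count is 9 − 1 = 8. A 4d d⁸ ion has a large crystal-field splitting; square planar leaves the high-energy d_{x²−y²} orbital empty and maximises CFSE. → square planar.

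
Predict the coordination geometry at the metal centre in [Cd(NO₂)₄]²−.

Summing ligand charges against the −2 overall charge gives an oxidation state of +2 for cadmium.
Cd sits in group 12, so the d-electron count is 12 − 2 = 10.
With 4 monodentate ligands the coordination number is 4.
A d¹⁰ ion has no crystal-field stabilisation preference between square planar and tetrahedral, so four ligands adopt the sterically favoured tetrahedral geometry.

tetrahedral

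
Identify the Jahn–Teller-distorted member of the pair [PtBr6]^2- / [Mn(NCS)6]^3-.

[Mn(NCS)6]^3-

[PtBr6]^2-: Each bromide is −1; balancing the −2 overall charge requires Pt(IV). Platinum is a group-10 element; Pt(IV) is therefore d⁶. A 5d ion has a large Δₒ and is invariably low-spin. The d⁶ configuration leaves the e_g set evenly filled (or empty) — no strong Jahn–Teller driving force.
[Mn(NCS)6]^3-: Ligand charges: each isothiocyanate is −1. With an overall charge of −3 the manganese centre must be in the +3 oxidation state. Manganese is a group-7 element; Mn(III) is therefore d⁴. Isothiocyanate is a weak-field ligand for a first-row metal, so the complex is high-spin. The t₂g³e_g¹ (high-spin) configuration has an unevenly filled e_g set; the Jahn–Teller theorem predicts a tetragonal distortion (typically axial elongation) to lift the degeneracy.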